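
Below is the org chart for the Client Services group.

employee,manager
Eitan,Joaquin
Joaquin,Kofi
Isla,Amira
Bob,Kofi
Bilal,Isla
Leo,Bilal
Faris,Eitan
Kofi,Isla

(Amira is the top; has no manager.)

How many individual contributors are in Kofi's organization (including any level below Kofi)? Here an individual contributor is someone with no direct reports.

2

The people in Kofi's organization with no one reporting to them are Bob, Faris. That is 2.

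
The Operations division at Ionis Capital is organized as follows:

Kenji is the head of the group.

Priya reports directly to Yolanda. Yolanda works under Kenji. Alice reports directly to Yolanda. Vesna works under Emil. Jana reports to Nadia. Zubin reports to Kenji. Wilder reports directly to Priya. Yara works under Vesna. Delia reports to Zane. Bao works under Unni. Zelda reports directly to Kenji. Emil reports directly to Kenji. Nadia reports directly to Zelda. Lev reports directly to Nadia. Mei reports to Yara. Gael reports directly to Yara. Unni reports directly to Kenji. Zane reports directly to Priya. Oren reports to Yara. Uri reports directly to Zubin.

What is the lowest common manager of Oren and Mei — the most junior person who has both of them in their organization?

Oren's chain of managers is Yara, Vesna, Emil, Kenji. Mei's chain of managers is Yara, Vesna, Emil, Kenji. The first manager that appears in both chains is Yara.

Yara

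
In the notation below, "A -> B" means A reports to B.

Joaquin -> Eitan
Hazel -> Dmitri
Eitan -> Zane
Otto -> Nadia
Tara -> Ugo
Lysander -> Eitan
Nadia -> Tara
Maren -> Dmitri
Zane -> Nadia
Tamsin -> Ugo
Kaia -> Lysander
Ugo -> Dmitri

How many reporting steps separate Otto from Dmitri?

4

Chain from Otto up to Dmitri: Otto → Nadia → Tara → Ugo → Dmitri. That is 4 steps up, so Otto is 4 levels below Dmitri.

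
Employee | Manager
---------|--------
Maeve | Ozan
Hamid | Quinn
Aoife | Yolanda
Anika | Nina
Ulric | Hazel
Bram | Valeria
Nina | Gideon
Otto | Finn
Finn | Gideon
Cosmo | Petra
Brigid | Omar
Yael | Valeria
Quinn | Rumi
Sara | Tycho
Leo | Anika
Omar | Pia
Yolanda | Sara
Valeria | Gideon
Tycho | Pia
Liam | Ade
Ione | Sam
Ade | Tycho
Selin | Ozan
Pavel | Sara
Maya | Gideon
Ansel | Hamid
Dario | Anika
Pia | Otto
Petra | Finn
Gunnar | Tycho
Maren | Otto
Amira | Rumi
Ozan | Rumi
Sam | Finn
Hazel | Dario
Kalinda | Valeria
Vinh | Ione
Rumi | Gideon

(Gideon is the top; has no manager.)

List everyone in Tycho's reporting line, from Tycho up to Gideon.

Tycho reports to Pia. Pia reports to Otto. Otto reports to Finn. Finn reports to Gideon. Gideon is at the top.

Tycho -> Pia -> Otto -> Finn -> Gideon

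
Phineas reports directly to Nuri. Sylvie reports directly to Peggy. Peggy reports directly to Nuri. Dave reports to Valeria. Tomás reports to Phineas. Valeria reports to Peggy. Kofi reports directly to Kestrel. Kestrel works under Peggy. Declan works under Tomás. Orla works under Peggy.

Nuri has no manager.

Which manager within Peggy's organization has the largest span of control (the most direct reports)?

Direct-report counts within Peggy's organization: Peggy has 4; Valeria has 1; Kestrel has 1. The largest is 4, held by Peggy.

Peggy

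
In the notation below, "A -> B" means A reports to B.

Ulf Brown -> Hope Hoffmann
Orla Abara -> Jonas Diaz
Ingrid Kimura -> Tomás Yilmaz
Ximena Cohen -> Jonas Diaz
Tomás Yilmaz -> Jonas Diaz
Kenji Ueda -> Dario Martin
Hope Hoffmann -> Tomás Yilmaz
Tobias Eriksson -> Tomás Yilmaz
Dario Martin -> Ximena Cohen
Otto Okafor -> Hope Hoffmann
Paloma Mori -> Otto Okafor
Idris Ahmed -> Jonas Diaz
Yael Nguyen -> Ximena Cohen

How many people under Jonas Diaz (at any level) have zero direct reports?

The people in Jonas Diaz's organization with no one reporting to them are Orla Abara, Idris Ahmed, Kenji Ueda, Yael Nguyen, Tobias Eriksson, Ingrid Kimura, Paloma Mori, Ulf Brown. That is 8.

8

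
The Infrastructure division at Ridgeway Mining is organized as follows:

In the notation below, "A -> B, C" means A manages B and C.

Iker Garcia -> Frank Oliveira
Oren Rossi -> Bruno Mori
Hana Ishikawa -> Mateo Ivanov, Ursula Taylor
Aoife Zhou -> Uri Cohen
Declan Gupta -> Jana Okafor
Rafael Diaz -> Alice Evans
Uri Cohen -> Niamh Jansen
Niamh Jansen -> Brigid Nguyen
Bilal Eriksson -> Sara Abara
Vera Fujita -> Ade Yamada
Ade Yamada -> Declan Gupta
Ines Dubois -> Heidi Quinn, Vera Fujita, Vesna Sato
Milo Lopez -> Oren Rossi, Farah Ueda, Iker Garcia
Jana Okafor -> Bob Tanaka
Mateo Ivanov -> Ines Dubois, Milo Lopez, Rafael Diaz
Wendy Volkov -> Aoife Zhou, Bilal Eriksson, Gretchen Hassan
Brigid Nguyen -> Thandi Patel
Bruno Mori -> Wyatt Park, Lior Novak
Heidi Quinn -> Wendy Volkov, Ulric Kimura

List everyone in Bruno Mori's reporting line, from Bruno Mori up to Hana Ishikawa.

Bruno Mori -> Oren Rossi -> Milo Lopez -> Mateo Ivanov -> Hana Ishikawa

Bruno Mori reports to Oren Rossi. Oren Rossi reports to Milo Lopez. Milo Lopez reports to Mateo Ivanov. Mateo Ivanov reports to Hana Ishikawa. Hana Ishikawa is at the top.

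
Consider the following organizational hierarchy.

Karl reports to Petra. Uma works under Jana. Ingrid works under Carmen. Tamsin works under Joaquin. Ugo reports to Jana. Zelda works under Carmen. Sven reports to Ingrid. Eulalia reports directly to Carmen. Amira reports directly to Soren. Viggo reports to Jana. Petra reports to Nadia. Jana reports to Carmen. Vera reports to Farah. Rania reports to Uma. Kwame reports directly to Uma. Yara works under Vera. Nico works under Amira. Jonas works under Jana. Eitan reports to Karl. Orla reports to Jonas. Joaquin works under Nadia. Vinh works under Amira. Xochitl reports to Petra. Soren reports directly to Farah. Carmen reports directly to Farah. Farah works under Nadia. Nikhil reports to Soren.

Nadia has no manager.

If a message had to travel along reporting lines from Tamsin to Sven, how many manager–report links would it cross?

6

Tamsin is 2 levels below Nadia, and Sven is 4 levels below Nadia (their lowest common manager). The shortest path runs up from Tamsin to Nadia and back down to Sven: 2 + 4 = 6 links.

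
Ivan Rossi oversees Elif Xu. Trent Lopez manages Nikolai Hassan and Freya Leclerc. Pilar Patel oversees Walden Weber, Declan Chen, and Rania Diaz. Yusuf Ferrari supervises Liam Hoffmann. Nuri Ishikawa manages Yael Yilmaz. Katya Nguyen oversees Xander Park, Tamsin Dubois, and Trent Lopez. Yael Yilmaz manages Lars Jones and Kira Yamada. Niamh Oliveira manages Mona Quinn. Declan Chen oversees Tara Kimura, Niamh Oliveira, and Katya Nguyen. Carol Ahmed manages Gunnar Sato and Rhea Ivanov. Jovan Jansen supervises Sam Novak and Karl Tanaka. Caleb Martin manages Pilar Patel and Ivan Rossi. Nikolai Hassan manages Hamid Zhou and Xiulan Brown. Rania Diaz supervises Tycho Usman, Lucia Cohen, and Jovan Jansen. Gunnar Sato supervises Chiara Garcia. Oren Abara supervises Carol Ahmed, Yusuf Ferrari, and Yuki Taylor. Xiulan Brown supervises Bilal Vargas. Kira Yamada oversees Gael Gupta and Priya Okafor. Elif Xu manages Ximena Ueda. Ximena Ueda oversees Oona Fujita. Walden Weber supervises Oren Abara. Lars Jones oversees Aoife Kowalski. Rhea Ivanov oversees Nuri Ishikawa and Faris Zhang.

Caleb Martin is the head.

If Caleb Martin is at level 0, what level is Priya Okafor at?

9

Chain from Priya Okafor up to Caleb Martin: Priya Okafor → Kira Yamada → Yael Yilmaz → Nuri Ishikawa → Rhea Ivanov → Carol Ahmed → Oren Abara → Walden Weber → Pilar Patel → Caleb Martin. That is 9 steps up, so Priya Okafor is 9 levels below Caleb Martin.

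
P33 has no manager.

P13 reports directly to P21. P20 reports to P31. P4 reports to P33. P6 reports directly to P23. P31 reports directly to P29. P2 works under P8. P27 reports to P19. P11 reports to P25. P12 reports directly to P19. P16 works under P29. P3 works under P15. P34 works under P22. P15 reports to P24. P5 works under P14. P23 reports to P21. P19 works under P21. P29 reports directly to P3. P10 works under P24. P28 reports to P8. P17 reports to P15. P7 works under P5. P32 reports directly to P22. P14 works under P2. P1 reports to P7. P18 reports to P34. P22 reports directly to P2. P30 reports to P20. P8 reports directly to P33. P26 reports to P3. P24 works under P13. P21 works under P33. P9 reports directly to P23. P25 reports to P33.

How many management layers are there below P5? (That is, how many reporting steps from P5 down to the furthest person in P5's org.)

2

The longest chain under P5 runs P5 → P7 → P1, which is 2 levels below P5.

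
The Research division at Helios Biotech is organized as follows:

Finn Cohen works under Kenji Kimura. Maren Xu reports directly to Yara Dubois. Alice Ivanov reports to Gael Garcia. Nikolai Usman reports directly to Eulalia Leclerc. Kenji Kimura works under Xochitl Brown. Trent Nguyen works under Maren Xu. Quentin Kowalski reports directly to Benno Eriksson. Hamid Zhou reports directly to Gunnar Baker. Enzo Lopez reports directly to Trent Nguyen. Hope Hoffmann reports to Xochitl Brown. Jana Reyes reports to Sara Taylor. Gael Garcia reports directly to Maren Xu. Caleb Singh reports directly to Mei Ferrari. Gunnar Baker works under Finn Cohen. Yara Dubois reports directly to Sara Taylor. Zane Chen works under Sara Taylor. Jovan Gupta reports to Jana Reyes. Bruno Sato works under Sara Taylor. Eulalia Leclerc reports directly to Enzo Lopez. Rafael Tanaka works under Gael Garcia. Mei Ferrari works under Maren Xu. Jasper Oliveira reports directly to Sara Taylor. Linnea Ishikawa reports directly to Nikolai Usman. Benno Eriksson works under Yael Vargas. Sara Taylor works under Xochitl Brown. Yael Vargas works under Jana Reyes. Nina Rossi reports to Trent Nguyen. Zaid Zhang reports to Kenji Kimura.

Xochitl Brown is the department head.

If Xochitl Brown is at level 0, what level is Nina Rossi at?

5

Chain from Nina Rossi up to Xochitl Brown: Nina Rossi → Trent Nguyen → Maren Xu → Yara Dubois → Sara Taylor → Xochitl Brown. That is 5 steps up, so Nina Rossi is 5 levels below Xochitl Brown.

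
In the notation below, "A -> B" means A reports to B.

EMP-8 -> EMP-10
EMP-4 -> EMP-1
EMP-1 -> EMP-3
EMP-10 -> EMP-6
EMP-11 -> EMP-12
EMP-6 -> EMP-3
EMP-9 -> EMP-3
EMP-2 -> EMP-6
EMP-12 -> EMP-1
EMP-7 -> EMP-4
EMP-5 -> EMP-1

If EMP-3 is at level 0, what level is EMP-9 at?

Chain from EMP-9 up to EMP-3: EMP-9 → EMP-3. That is 1 step up, so EMP-9 is 1 level below EMP-3.

1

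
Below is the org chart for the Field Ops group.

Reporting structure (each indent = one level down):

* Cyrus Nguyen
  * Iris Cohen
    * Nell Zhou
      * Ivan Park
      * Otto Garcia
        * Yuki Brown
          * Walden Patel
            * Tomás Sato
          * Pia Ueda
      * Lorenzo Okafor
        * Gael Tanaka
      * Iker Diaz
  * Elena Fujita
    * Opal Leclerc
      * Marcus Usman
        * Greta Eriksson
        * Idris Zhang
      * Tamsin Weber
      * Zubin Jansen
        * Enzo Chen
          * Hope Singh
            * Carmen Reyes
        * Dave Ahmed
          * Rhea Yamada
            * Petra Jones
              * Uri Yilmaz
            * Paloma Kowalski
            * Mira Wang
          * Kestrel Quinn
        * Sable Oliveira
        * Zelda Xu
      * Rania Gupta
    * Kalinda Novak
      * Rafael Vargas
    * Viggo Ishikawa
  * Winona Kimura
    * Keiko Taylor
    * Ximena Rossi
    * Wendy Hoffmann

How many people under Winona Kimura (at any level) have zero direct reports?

3

The people in Winona Kimura's organization with no one reporting to them are Wendy Hoffmann, Ximena Rossi, Keiko Taylor. That is 3.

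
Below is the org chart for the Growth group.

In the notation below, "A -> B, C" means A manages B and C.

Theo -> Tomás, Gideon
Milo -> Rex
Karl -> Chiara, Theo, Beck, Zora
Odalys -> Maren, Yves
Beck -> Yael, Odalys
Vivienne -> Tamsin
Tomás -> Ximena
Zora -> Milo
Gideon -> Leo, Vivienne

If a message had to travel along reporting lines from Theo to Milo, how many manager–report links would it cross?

3

Theo is 1 level below Karl, and Milo is 2 levels below Karl (their lowest common manager). The shortest path runs up from Theo to Karl and back down to Milo: 1 + 2 = 3 links.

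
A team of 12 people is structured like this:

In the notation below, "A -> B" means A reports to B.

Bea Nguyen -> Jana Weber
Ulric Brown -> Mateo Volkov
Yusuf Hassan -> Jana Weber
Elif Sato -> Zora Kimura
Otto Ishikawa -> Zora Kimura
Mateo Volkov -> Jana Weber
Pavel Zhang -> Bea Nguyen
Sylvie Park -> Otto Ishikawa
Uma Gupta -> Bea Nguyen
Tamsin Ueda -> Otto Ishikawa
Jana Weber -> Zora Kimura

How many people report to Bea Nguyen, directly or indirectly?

Bea Nguyen directly manages Uma Gupta, Pavel Zhang. Uma Gupta has no reports. Pavel Zhang has no reports. So Bea Nguyen's organization is 2 direct reports plus everyone under them: 1 + 1 = 2.

2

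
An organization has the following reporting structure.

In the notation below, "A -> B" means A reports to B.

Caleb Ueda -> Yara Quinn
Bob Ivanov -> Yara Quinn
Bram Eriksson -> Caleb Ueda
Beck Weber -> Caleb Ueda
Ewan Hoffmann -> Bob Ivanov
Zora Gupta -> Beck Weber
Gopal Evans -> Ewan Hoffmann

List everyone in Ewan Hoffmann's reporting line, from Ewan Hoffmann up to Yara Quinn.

Ewan Hoffmann reports to Bob Ivanov. Bob Ivanov reports to Yara Quinn. Yara Quinn is at the top.

Ewan Hoffmann -> Bob Ivanov -> Yara Quinn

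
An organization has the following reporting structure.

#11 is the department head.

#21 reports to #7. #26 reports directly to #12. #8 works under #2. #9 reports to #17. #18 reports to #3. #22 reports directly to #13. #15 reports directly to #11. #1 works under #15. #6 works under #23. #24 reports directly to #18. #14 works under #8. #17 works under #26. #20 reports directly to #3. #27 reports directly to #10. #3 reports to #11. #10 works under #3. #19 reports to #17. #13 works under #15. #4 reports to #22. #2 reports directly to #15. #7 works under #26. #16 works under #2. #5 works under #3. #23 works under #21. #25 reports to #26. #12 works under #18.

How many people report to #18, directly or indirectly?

#18 directly manages #12, #24. Under #12: #26, #25, #7, #21, #23, #6, #17, #9, #19 (9). #24 has no reports. So #18's organization is 2 direct reports plus everyone under them: 10 + 1 = 11.

11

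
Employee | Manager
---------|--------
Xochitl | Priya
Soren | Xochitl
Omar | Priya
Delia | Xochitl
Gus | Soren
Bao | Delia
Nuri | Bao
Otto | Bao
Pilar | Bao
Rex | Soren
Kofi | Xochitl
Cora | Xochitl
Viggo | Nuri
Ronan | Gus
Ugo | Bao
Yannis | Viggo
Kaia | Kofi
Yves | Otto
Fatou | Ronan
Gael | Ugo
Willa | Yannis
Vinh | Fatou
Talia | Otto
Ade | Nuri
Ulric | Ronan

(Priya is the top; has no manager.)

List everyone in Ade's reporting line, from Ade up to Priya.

Ade reports to Nuri. Nuri reports to Bao. Bao reports to Delia. Delia reports to Xochitl. Xochitl reports to Priya. Priya is at the top.

Ade -> Nuri -> Bao -> Delia -> Xochitl -> Priya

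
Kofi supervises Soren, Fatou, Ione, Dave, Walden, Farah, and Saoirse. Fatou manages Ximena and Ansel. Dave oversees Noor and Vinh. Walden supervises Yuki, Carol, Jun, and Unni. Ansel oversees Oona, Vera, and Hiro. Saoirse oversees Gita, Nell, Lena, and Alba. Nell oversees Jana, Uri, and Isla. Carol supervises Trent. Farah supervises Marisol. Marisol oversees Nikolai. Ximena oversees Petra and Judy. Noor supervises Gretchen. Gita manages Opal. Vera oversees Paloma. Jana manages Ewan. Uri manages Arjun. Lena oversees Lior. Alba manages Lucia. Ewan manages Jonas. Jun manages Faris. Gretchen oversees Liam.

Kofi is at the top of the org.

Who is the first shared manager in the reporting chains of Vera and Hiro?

Vera's chain of managers is Ansel, Fatou, Kofi. Hiro's chain of managers is Ansel, Fatou, Kofi. The first manager that appears in both chains is Ansel.

Ansel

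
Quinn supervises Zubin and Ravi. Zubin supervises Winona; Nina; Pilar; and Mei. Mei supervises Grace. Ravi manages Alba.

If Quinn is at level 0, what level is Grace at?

3

Chain from Grace up to Quinn: Grace → Mei → Zubin → Quinn. That is 3 steps up, so Grace is 3 levels below Quinn.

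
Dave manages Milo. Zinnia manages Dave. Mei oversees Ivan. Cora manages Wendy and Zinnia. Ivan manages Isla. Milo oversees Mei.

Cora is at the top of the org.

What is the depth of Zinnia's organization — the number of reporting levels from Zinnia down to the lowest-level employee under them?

5

The longest chain under Zinnia runs Zinnia → Dave → Milo → Mei → Ivan → Isla, which is 5 levels below Zinnia.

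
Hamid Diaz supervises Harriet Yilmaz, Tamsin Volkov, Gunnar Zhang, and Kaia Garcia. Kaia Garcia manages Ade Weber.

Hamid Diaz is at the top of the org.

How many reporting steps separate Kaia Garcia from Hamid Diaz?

Chain from Kaia Garcia up to Hamid Diaz: Kaia Garcia → Hamid Diaz. That is 1 step up, so Kaia Garcia is 1 level below Hamid Diaz.

1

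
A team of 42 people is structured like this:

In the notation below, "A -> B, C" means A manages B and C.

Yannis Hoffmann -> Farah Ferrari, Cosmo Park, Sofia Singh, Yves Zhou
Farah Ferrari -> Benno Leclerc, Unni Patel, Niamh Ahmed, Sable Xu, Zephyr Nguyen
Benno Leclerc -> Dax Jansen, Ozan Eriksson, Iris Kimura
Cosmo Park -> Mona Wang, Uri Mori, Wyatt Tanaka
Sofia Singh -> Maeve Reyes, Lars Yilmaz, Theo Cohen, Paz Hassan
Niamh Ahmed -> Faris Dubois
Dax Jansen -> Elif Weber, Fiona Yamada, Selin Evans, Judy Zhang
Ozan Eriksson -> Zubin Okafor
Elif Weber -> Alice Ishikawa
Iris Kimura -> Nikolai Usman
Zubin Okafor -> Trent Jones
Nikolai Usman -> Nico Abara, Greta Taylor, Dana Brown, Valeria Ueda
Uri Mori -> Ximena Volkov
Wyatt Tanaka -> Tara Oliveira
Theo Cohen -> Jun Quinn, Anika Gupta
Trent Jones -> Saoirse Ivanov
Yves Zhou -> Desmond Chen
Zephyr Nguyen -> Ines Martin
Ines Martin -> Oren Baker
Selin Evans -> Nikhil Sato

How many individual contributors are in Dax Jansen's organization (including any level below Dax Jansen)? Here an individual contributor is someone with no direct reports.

4

The people in Dax Jansen's organization with no one reporting to them are Judy Zhang, Nikhil Sato, Fiona Yamada, Alice Ishikawa. That is 4.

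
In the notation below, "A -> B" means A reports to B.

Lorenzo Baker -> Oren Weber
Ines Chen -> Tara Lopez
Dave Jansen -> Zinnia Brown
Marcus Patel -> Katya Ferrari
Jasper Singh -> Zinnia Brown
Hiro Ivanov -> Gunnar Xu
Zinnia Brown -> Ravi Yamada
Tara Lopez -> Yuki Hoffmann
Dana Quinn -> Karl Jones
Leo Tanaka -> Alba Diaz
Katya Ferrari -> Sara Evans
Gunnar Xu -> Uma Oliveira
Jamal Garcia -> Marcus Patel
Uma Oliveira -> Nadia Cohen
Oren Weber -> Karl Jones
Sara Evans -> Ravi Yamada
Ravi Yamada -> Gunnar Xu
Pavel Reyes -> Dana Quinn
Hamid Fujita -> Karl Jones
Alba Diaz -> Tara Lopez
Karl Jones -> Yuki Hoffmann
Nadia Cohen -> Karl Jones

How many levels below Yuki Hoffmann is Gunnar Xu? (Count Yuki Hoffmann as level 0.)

4

Chain from Gunnar Xu up to Yuki Hoffmann: Gunnar Xu → Uma Oliveira → Nadia Cohen → Karl Jones → Yuki Hoffmann. That is 4 steps up, so Gunnar Xu is 4 levels below Yuki Hoffmann.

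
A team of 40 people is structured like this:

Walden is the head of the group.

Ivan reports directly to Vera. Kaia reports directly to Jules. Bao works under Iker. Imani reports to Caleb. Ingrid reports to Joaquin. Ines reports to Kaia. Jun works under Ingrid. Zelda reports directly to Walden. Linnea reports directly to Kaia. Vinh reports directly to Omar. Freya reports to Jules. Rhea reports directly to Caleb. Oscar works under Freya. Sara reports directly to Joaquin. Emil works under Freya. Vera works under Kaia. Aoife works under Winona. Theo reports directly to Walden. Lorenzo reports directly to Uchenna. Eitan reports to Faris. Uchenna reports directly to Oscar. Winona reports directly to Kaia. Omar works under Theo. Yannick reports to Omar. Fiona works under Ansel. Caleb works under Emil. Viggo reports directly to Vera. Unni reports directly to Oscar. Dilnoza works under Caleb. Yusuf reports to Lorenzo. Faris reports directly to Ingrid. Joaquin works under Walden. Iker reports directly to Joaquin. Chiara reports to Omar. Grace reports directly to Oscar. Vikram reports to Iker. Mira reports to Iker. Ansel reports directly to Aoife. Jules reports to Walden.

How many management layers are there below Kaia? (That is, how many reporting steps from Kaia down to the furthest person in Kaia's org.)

4

The longest chain under Kaia runs Kaia → Winona → Aoife → Ansel → Fiona, which is 4 levels below Kaia.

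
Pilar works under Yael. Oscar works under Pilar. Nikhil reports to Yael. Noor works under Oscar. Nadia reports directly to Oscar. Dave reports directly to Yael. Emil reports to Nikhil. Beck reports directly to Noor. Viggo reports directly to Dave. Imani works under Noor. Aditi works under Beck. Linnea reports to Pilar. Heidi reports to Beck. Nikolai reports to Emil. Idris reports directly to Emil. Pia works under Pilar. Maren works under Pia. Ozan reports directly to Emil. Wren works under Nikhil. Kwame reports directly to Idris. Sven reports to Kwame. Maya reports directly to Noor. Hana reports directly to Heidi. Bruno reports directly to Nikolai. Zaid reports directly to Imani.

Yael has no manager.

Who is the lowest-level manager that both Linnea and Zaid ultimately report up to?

Pilar

Linnea's chain of managers is Pilar, Yael. Zaid's chain of managers is Imani, Noor, Oscar, Pilar, Yael. The first manager that appears in both chains is Pilar.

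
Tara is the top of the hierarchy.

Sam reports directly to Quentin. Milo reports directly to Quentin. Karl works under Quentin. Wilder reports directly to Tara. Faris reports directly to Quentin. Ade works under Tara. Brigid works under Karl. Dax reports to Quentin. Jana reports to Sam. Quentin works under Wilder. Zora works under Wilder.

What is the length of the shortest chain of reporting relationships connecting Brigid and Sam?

3

Brigid is 2 levels below Quentin, and Sam is 1 level below Quentin (their lowest common manager). The shortest path runs up from Brigid to Quentin and back down to Sam: 2 + 1 = 3 links.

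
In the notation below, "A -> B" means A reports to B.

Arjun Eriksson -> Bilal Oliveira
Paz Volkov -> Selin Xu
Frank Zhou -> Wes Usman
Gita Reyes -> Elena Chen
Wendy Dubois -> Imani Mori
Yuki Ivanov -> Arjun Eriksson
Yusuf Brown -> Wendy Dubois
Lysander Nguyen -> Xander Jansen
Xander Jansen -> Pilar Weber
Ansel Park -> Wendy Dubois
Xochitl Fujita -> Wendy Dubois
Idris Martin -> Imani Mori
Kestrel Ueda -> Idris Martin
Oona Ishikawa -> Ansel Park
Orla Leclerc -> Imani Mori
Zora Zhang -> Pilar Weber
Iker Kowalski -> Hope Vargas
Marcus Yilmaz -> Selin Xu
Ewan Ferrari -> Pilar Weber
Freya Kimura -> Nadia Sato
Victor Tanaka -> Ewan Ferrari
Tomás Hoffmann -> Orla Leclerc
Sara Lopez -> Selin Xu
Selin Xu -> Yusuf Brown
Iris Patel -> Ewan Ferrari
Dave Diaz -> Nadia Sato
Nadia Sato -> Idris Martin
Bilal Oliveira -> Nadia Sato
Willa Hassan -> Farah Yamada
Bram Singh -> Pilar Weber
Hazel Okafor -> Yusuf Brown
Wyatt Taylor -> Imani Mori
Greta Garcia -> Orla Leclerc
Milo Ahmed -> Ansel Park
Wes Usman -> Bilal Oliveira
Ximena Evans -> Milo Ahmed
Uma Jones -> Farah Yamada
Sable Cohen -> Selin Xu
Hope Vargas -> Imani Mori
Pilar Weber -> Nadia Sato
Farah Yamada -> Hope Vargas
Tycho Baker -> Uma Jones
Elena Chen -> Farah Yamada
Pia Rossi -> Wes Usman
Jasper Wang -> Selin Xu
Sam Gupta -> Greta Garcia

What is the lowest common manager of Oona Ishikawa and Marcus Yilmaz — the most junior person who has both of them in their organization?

Oona Ishikawa's chain of managers is Ansel Park, Wendy Dubois, Imani Mori. Marcus Yilmaz's chain of managers is Selin Xu, Yusuf Brown, Wendy Dubois, Imani Mori. The first manager that appears in both chains is Wendy Dubois.

Wendy Dubois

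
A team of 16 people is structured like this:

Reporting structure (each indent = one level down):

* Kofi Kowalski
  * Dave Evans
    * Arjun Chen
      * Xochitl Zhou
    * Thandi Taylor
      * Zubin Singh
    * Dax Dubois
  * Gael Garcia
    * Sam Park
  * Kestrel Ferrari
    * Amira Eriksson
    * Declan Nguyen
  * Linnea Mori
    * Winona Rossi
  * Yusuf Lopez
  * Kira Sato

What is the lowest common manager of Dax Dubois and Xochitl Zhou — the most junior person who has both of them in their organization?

Dax Dubois's chain of managers is Dave Evans, Kofi Kowalski. Xochitl Zhou's chain of managers is Arjun Chen, Dave Evans, Kofi Kowalski. The first manager that appears in both chains is Dave Evans.

Dave Evans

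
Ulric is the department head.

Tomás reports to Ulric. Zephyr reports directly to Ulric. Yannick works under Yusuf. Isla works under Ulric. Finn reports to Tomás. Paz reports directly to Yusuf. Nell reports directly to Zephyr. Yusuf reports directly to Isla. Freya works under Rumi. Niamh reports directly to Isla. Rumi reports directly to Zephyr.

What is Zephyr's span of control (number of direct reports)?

Zephyr directly manages Rumi, Nell. That is 2 direct reports.

2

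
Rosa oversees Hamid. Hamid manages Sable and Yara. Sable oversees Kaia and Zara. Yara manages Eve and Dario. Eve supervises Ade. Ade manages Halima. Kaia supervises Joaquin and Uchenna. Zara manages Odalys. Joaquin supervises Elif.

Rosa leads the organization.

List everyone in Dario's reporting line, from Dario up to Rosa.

Dario -> Yara -> Hamid -> Rosa

Dario reports to Yara. Yara reports to Hamid. Hamid reports to Rosa. Rosa is at the top.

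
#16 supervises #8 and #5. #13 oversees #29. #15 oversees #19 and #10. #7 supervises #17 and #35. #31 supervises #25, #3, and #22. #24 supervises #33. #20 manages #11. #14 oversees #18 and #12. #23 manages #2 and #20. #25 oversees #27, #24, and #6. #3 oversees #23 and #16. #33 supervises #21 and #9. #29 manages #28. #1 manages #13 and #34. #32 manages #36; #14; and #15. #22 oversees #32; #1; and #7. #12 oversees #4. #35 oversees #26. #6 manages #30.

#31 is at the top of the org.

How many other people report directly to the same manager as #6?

#6 reports to #25. #25's other direct reports are #27, #24 — 2 peers.

2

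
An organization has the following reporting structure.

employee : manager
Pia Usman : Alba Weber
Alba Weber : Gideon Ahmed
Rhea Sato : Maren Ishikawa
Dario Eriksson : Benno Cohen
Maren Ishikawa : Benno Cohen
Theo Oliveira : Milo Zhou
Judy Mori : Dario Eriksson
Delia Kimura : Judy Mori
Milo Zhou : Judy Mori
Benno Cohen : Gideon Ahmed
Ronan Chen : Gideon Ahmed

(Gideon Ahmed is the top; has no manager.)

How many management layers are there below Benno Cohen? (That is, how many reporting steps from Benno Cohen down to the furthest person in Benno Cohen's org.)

The longest chain under Benno Cohen runs Benno Cohen → Dario Eriksson → Judy Mori → Milo Zhou → Theo Oliveira, which is 4 levels below Benno Cohen.

4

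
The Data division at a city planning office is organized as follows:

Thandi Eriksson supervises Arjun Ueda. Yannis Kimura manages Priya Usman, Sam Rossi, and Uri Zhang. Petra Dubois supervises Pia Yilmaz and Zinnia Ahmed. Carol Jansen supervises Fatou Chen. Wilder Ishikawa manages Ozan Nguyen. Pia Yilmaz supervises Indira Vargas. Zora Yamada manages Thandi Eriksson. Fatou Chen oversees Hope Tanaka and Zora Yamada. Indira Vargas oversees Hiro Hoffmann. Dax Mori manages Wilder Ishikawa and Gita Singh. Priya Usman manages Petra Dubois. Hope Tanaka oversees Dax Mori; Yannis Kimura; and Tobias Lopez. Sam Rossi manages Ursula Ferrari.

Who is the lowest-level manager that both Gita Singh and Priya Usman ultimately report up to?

Hope Tanaka

Gita Singh's chain of managers is Dax Mori, Hope Tanaka, Fatou Chen, Carol Jansen. Priya Usman's chain of managers is Yannis Kimura, Hope Tanaka, Fatou Chen, Carol Jansen. The first manager that appears in both chains is Hope Tanaka.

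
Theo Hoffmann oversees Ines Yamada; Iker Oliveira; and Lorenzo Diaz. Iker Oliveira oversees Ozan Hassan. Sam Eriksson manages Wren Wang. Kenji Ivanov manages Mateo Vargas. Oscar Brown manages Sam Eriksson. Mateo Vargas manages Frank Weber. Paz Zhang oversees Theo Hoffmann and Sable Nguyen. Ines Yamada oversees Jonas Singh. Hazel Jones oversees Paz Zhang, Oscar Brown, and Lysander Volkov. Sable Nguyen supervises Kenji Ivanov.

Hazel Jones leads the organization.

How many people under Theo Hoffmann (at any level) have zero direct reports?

The people in Theo Hoffmann's organization with no one reporting to them are Lorenzo Diaz, Ozan Hassan, Jonas Singh. That is 3.

3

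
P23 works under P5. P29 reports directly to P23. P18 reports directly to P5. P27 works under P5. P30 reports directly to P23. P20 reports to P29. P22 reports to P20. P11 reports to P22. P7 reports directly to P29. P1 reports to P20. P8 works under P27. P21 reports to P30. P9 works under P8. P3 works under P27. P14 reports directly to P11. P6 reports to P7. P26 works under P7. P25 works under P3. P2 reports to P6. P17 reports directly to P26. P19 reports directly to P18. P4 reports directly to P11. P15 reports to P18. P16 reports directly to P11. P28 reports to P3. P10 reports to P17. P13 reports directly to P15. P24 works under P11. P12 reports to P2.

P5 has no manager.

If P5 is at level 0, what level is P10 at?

6

Chain from P10 up to P5: P10 → P17 → P26 → P7 → P29 → P23 → P5. That is 6 steps up, so P10 is 6 levels below P5.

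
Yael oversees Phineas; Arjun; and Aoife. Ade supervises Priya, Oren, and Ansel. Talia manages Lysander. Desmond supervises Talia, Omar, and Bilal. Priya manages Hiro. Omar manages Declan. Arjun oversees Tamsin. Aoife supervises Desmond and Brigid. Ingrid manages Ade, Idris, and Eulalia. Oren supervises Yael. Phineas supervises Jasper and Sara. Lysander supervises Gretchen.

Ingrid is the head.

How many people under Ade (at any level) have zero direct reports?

The people in Ade's organization with no one reporting to them are Ansel, Hiro, Brigid, Bilal, Declan, Gretchen, Tamsin, Sara, Jasper. That is 9.

9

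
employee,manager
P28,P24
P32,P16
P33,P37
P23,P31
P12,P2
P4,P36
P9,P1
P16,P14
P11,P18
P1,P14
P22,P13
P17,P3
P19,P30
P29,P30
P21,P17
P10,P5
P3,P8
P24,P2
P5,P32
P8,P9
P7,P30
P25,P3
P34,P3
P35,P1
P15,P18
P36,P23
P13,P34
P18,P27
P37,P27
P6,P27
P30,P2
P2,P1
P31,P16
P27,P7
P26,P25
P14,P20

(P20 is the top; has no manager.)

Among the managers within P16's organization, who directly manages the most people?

Direct-report counts within P16's organization: P16 has 2; P31 has 1; P23 has 1; P36 has 1; P32 has 1; P5 has 1. The largest is 2, held by P16.

P16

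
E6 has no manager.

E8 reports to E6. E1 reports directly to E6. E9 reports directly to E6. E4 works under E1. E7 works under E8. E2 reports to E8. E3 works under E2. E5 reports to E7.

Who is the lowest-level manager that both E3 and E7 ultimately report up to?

E3's chain of managers is E2, E8, E6. E7's chain of managers is E8, E6. The first manager that appears in both chains is E8.

E8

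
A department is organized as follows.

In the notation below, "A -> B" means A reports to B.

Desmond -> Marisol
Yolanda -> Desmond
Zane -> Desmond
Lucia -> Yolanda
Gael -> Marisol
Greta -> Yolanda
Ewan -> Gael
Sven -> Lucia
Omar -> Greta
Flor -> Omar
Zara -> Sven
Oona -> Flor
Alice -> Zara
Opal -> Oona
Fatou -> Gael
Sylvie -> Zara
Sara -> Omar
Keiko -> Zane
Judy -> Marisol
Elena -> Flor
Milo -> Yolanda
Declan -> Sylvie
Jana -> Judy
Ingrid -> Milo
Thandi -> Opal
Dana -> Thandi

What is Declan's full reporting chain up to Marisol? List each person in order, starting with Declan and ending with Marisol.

Declan -> Sylvie -> Zara -> Sven -> Lucia -> Yolanda -> Desmond -> Marisol

Declan reports to Sylvie. Sylvie reports to Zara. Zara reports to Sven. Sven reports to Lucia. Lucia reports to Yolanda. Yolanda reports to Desmond. Desmond reports to Marisol. Marisol is at the top.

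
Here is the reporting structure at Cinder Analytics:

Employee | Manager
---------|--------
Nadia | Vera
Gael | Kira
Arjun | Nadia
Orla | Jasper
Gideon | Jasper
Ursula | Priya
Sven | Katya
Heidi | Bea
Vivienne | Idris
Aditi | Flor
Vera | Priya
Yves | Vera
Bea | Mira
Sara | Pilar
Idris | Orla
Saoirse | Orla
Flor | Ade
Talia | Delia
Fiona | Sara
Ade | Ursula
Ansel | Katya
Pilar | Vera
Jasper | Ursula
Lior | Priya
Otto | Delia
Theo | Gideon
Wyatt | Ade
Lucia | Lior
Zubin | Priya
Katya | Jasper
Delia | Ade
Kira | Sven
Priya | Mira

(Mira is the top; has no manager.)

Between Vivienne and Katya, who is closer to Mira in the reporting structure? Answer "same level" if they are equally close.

Katya

Vivienne is 6 levels below Mira; Katya is 4. Katya is higher.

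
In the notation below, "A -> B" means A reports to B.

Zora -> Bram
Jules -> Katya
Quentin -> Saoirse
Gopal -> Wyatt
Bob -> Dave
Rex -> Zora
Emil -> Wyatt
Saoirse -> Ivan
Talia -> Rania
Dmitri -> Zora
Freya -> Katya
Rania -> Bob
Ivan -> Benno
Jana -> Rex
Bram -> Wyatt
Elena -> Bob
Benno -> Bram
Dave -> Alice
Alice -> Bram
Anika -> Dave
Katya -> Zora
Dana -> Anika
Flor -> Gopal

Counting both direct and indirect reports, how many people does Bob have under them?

Bob directly manages Rania, Elena. Under Rania: Talia (1). Elena has no reports. So Bob's organization is 2 direct reports plus everyone under them: 2 + 1 = 3.

3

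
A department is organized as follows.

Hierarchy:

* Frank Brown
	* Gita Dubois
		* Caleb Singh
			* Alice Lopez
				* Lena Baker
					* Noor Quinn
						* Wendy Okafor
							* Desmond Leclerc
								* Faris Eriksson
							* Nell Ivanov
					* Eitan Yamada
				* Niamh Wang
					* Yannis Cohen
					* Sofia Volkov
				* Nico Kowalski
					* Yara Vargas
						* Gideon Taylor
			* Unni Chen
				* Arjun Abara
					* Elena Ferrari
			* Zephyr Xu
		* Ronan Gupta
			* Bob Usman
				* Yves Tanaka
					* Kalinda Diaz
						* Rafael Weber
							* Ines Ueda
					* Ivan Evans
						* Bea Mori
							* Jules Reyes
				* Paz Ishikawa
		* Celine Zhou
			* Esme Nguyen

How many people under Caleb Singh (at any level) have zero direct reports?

8

The people in Caleb Singh's organization with no one reporting to them are Zephyr Xu, Elena Ferrari, Gideon Taylor, Sofia Volkov, Yannis Cohen, Eitan Yamada, Nell Ivanov, Faris Eriksson. That is 8.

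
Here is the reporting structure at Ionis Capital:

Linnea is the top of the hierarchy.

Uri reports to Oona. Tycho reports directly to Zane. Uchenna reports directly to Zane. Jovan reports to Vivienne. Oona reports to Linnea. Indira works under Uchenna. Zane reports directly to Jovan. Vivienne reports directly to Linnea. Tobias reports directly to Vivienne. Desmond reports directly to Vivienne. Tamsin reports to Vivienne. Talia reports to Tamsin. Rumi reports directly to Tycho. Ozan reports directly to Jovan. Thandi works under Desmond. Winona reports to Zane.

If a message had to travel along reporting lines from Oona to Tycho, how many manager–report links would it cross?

5

Oona is 1 level below Linnea, and Tycho is 4 levels below Linnea (their lowest common manager). The shortest path runs up from Oona to Linnea and back down to Tycho: 1 + 4 = 5 links.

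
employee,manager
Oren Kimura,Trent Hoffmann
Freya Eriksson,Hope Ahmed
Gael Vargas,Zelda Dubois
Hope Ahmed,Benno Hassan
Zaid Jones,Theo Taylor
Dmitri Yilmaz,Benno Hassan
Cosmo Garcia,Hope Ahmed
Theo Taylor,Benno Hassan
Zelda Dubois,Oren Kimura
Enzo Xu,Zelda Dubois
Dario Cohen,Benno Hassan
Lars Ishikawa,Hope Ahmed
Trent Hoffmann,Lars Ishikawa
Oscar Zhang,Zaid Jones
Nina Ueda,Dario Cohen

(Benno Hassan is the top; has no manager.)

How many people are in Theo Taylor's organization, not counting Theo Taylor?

Theo Taylor directly manages Zaid Jones. Under Zaid Jones: Oscar Zhang (1). That's 2 in total.

2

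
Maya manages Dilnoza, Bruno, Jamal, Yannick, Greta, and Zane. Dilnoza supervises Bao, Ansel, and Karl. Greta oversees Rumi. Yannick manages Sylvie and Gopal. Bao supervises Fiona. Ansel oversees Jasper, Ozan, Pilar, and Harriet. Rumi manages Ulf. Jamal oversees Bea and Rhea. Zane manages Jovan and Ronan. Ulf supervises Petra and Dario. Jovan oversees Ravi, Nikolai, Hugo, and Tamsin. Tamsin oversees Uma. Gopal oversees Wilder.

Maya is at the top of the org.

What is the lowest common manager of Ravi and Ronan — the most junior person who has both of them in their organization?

Zane

Ravi's chain of managers is Jovan, Zane, Maya. Ronan's chain of managers is Zane, Maya. The first manager that appears in both chains is Zane.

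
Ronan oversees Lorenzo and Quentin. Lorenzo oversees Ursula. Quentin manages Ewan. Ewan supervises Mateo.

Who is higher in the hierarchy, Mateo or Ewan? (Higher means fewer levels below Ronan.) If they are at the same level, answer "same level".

Ewan

Mateo is 3 levels below Ronan; Ewan is 2. Ewan is higher.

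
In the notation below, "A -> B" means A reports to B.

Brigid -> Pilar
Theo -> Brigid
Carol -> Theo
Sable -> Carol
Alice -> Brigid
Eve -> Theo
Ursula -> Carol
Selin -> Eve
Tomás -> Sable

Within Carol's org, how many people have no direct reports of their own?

2

The people in Carol's organization with no one reporting to them are Ursula, Tomás. That is 2.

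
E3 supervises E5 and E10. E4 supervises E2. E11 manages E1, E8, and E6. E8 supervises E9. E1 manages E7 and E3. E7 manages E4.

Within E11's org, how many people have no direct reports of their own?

5

The people in E11's organization with no one reporting to them are E6, E9, E10, E5, E2. That is 5.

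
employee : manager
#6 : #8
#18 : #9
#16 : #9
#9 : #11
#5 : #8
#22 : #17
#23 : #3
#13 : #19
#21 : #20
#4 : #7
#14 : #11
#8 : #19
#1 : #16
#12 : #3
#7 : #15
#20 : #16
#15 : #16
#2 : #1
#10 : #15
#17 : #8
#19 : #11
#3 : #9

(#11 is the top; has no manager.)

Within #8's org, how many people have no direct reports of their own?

The people in #8's organization with no one reporting to them are #5, #22, #6. That is 3.

3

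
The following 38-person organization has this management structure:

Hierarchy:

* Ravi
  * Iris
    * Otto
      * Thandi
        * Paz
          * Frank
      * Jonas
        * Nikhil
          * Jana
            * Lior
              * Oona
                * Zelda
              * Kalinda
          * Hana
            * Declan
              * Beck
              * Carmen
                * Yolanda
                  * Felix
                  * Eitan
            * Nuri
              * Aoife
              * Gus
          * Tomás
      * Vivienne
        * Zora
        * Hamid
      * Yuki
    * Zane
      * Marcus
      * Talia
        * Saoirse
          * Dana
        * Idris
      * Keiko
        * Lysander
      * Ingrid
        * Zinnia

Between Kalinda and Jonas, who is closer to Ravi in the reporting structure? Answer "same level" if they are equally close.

Jonas

Kalinda is 7 levels below Ravi; Jonas is 3. Jonas is higher.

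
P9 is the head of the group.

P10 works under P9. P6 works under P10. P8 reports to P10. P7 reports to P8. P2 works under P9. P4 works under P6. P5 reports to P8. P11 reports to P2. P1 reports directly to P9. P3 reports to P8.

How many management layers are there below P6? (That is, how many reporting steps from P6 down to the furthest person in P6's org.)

1

The longest chain under P6 runs P6 → P4, which is 1 level below P6.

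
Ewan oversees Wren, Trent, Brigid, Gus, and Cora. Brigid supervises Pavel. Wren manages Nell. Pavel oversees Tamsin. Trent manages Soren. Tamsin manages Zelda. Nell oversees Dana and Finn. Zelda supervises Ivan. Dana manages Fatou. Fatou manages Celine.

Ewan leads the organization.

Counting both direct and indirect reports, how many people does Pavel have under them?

3

Pavel directly manages Tamsin. Under Tamsin: Zelda, Ivan (2). That's 3 in total.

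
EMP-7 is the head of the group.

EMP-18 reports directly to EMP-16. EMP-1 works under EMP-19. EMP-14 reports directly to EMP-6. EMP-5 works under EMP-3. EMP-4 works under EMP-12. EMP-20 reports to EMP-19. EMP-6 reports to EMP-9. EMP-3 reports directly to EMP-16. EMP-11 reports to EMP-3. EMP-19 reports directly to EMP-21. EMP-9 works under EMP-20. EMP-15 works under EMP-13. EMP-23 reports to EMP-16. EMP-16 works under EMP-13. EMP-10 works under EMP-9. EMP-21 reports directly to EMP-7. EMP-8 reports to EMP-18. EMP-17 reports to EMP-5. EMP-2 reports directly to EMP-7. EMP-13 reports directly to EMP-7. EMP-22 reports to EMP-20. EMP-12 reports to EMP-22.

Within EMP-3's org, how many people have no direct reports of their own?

The people in EMP-3's organization with no one reporting to them are EMP-17, EMP-11. That is 2.

2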